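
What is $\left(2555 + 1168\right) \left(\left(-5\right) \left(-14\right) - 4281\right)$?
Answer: $-15677553$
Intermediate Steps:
$\left(2555 + 1168\right) \left(\left(-5\right) \left(-14\right) - 4281\right) = 3723 \left(70 - 4281\right) = 3723 \left(-4211\right) = -15677553$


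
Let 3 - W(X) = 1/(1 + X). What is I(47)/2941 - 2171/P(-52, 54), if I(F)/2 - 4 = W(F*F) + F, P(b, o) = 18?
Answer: -7053178553/58496490 ≈ -120.57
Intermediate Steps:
W(X) = 3 - 1/(1 + X)
I(F) = 8 + 2*F + 2*(2 + 3*F²)/(1 + F²) (I(F) = 8 + 2*((2 + 3*(F*F))/(1 + F*F) + F) = 8 + 2*((2 + 3*F²)/(1 + F²) + F) = 8 + 2*(F + (2 + 3*F²)/(1 + F²)) = 8 + (2*F + 2*(2 + 3*F²)/(1 + F²)) = 8 + 2*F + 2*(2 + 3*F²)/(1 + F²))
I(47)/2941 - 2171/P(-52, 54) = (2*(6 + 47 + 47³ + 7*47²)/(1 + 47²))/2941 - 2171/18 = (2*(6 + 47 + 103823 + 7*2209)/(1 + 2209))*(1/2941) - 2171*1/18 = (2*(6 + 47 + 103823 + 15463)/2210)*(1/2941) - 2171/18 = (2*(1/2210)*119339)*(1/2941) - 2171/18 = (119339/1105)*(1/2941) - 2171/18 = 119339/3249805 - 2171/18 = -7053178553/58496490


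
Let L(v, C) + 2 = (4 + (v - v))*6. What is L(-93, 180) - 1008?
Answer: -986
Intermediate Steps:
L(v, C) = 22 (L(v, C) = -2 + (4 + (v - v))*6 = -2 + (4 + 0)*6 = -2 + 4*6 = -2 + 24 = 22)
L(-93, 180) - 1008 = 22 - 1008 = -986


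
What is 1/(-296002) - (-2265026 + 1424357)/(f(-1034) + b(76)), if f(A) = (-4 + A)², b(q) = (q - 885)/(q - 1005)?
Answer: 231171085312717/296282102252570 ≈ 0.78024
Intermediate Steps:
b(q) = (-885 + q)/(-1005 + q)
1/(-296002) - (-2265026 + 1424357)/(f(-1034) + b(76)) = 1/(-296002) - (-2265026 + 1424357)/((-4 - 1034)² + (-885 + 76)/(-1005 + 76)) = -1/296002 - (-840669)/((-1038)² - 809/(-929)) = -1/296002 - (-840669)/(1077444 - 1/929*(-809)) = -1/296002 - (-840669)/(1077444 + 809/929) = -1/296002 - (-840669)/1000946285/929 = -1/296002 - (-840669)*929/1000946285 = -1/296002 - 1*(-780981501/1000946285) = -1/296002 + 780981501/1000946285 = 231171085312717/296282102252570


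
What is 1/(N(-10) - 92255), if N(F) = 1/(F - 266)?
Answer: -276/25462381 ≈ -1.0840e-5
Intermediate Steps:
N(F) = 1/(-266 + F)
1/(N(-10) - 92255) = 1/(1/(-266 - 10) - 92255) = 1/(1/(-276) - 92255) = 1/(-1/276 - 92255) = 1/(-25462381/276) = -276/25462381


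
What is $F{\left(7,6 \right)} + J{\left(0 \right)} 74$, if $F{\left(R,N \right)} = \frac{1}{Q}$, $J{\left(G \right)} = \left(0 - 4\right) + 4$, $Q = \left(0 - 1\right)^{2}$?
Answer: $1$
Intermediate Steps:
$Q = 1$ ($Q = \left(-1\right)^{2} = 1$)
$J{\left(G \right)} = 0$ ($J{\left(G \right)} = -4 + 4 = 0$)
$F{\left(R,N \right)} = 1$ ($F{\left(R,N \right)} = 1^{-1} = 1$)
$F{\left(7,6 \right)} + J{\left(0 \right)} 74 = 1 + 0 \cdot 74 = 1 + 0 = 1$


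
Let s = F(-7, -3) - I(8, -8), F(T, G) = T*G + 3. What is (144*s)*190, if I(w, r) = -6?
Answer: 820800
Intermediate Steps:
F(T, G) = 3 + G*T (F(T, G) = G*T + 3 = 3 + G*T)
s = 30 (s = (3 - 3*(-7)) - 1*(-6) = (3 + 21) + 6 = 24 + 6 = 30)
(144*s)*190 = (144*30)*190 = 4320*190 = 820800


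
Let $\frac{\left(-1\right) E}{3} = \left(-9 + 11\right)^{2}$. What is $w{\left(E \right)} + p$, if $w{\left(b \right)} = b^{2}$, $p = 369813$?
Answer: $369957$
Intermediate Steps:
$E = -12$ ($E = - 3 \left(-9 + 11\right)^{2} = - 3 \cdot 2^{2} = \left(-3\right) 4 = -12$)
$w{\left(E \right)} + p = \left(-12\right)^{2} + 369813 = 144 + 369813 = 369957$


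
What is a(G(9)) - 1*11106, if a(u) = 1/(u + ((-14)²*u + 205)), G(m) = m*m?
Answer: -179495171/16162 ≈ -11106.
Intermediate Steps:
G(m) = m²
a(u) = 1/(205 + 197*u) (a(u) = 1/(u + (196*u + 205)) = 1/(u + (205 + 196*u)) = 1/(205 + 197*u))
a(G(9)) - 1*11106 = 1/(205 + 197*9²) - 1*11106 = 1/(205 + 197*81) - 11106 = 1/(205 + 15957) - 11106 = 1/16162 - 11106 = -179495171/16162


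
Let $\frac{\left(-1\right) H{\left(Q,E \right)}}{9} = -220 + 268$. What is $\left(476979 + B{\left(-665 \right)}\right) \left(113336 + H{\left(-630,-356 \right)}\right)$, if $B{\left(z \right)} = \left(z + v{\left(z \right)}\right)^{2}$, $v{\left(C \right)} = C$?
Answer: $253568722616$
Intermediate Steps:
$H{\left(Q,E \right)} = -432$ ($H{\left(Q,E \right)} = - 9 \left(-220 + 268\right) = \left(-9\right) 48 = -432$)
$B{\left(z \right)} = 4 z^{2}$ ($B{\left(z \right)} = \left(z + z\right)^{2} = \left(2 z\right)^{2} = 4 z^{2}$)
$\left(476979 + B{\left(-665 \right)}\right) \left(113336 + H{\left(-630,-356 \right)}\right) = \left(476979 + 4 \left(-665\right)^{2}\right) \left(113336 - 432\right) = \left(476979 + 4 \cdot 442225\right) 112904 = \left(476979 + 1768900\right) 112904 = 2245879 \cdot 112904 = 253568722616$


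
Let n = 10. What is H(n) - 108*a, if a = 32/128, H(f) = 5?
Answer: -22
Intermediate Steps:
a = ¼ (a = 32*(1/128) = ¼ ≈ 0.25000)
H(n) - 108*a = 5 - 108*¼ = 5 - 27 = -22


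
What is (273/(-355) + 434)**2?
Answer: 23653517209/126025 ≈ 1.8769e+5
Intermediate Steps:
(273/(-355) + 434)**2 = (273*(-1/355) + 434)**2 = (-273/355 + 434)**2 = (153797/355)**2 = 23653517209/126025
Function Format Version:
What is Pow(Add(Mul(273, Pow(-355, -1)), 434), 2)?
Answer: Rational(23653517209, 126025) ≈ 1.8769e+5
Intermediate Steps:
Pow(Add(Mul(273, Pow(-355, -1)), 434), 2) = Pow(Add(Mul(273, Rational(-1, 355)), 434), 2) = Pow(Add(Rational(-273, 355), 434), 2) = Pow(Rational(153797, 355), 2) = Rational(23653517209, 126025)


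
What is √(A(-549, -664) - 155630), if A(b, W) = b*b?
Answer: √145771 ≈ 381.80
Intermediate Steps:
A(b, W) = b²
√(A(-549, -664) - 155630) = √((-549)² - 155630) = √(301401 - 155630) = √145771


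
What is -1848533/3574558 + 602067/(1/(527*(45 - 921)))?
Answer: -993532077115018205/3574558 ≈ -2.7795e+11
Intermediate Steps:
-1848533/3574558 + 602067/(1/(527*(45 - 921))) = -1848533*1/3574558 + 602067/(1/(527*(-876))) = -1848533/3574558 + 602067/(1/(-461652)) = -1848533/3574558 + 602067/(-1/461652) = -1848533/3574558 + 602067*(-461652) = -1848533/3574558 - 277945434684 = -993532077115018205/3574558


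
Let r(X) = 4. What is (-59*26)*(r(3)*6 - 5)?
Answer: -29146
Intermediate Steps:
(-59*26)*(r(3)*6 - 5) = (-59*26)*(4*6 - 5) = -1534*(24 - 5) = -1534*19 = -29146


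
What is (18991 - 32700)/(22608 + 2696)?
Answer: -13709/25304 ≈ -0.54177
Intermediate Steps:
(18991 - 32700)/(22608 + 2696) = -13709/25304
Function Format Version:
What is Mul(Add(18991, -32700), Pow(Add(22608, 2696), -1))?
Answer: Rational(-13709, 25304) ≈ -0.54177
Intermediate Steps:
Mul(Add(18991, -32700), Pow(Add(22608, 2696), -1)) = Mul(-13709, Pow(25304, -1)) = Mul(-13709, Rational(1, 25304)) = Rational(-13709, 25304)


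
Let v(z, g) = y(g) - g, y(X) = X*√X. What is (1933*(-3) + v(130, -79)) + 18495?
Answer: 12775 - 79*I*√79 ≈ 12775.0 - 702.17*I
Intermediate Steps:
y(X) = X^(3/2)
v(z, g) = g^(3/2) - g
(1933*(-3) + v(130, -79)) + 18495 = (1933*(-3) + ((-79)^(3/2) - 1*(-79))) + 18495 = (-5799 + (-79*I*√79 + 79)) + 18495 = (-5799 + (79 - 79*I*√79)) + 18495 = (-5720 - 79*I*√79) + 18495 = 12775 - 79*I*√79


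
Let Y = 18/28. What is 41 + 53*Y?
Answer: 1051/14 ≈ 75.071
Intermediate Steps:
Y = 9/14 (Y = 18*(1/28) = 9/14 ≈ 0.64286)
41 + 53*Y = 41 + 53*(9/14) = 41 + 477/14 = 1051/14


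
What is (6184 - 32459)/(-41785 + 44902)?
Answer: -26275/3117 ≈ -8.4296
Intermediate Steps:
(6184 - 32459)/(-41785 + 44902) = -26275/3117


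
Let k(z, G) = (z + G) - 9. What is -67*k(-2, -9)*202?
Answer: 270680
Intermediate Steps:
k(z, G) = -9 + G + z (k(z, G) = (G + z) - 9 = -9 + G + z)
-67*k(-2, -9)*202 = -67*(-9 - 9 - 2)*202 = -67*(-20)*202 = 1340*202 = 270680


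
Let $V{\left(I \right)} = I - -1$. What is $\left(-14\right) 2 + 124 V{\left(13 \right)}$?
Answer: $1708$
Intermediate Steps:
$V{\left(I \right)} = 1 + I$ ($V{\left(I \right)} = I + 1 = 1 + I$)
$\left(-14\right) 2 + 124 V{\left(13 \right)} = \left(-14\right) 2 + 124 \left(1 + 13\right) = -28 + 124 \cdot 14 = -28 + 1736 = 1708$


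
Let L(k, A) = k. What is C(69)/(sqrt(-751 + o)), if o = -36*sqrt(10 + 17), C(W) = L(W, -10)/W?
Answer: -I/sqrt(751 + 108*sqrt(3)) ≈ -0.03265*I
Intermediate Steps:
C(W) = 1 (C(W) = W/W = 1)
o = -108*sqrt(3) ≈ -187.06
C(69)/(sqrt(-751 + o)) = 1/sqrt(-751 - 108*sqrt(3))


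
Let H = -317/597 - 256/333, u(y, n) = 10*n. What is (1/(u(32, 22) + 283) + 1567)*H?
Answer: -7543180718/3703589 ≈ -2036.7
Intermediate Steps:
H = -86131/66267 (H = -317*1/597 - 256*1/333 = -317/597 - 256/333 = -86131/66267 ≈ -1.2998)
(1/(u(32, 22) + 283) + 1567)*H = (1/(10*22 + 283) + 1567)*(-86131/66267) = (1/(220 + 283) + 1567)*(-86131/66267) = (1/503 + 1567)*(-86131/66267) = (788202/503)*(-86131/66267) = -7543180718/3703589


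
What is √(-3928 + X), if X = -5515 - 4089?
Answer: 2*I*√3383 ≈ 116.33*I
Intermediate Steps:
X = -9604
√(-3928 + X) = √(-3928 - 9604) = √(-13532) = 2*I*√3383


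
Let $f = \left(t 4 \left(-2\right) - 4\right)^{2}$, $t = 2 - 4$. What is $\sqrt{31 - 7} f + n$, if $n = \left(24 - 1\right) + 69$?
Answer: $92 + 288 \sqrt{6} \approx 797.45$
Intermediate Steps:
$t = -2$ ($t = 2 - 4 = -2$)
$n = 92$ ($n = 23 + 69 = 92$)
$f = 144$ ($f = \left(\left(-2\right) 4 \left(-2\right) - 4\right)^{2} = \left(\left(-8\right) \left(-2\right) - 4\right)^{2} = \left(16 - 4\right)^{2} = 12^{2} = 144$)
$\sqrt{31 - 7} f + n = \sqrt{31 - 7} \cdot 144 + 92 = \sqrt{24} \cdot 144 + 92 = 2 \sqrt{6} \cdot 144 + 92 = 288 \sqrt{6} + 92 = 92 + 288 \sqrt{6}$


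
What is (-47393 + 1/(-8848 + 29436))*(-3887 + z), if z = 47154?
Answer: -42216783700161/20588 ≈ -2.0506e+9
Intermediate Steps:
(-47393 + 1/(-8848 + 29436))*(-3887 + z) = (-47393 + 1/(-8848 + 29436))*(-3887 + 47154) = (-47393 + 1/20588)*43267 = -975727083/20588*43267 = -42216783700161/20588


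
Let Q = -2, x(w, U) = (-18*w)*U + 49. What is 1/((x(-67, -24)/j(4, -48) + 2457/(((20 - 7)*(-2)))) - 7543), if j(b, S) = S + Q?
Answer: -5/35298 ≈ -0.00014165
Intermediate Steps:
x(w, U) = 49 - 18*U*w (x(w, U) = -18*U*w + 49 = 49 - 18*U*w)
j(b, S) = -2 + S (j(b, S) = S - 2 = -2 + S)
1/((x(-67, -24)/j(4, -48) + 2457/(((20 - 7)*(-2)))) - 7543) = 1/(((49 - 18*(-24)*(-67))/(-2 - 48) + 2457/(((20 - 7)*(-2)))) - 7543) = 1/(((49 - 28944)/(-50) + 2457/((13*(-2)))) - 7543) = 1/((-28895*(-1/50) + 2457/(-26)) - 7543) = 1/((5779/10 + 2457*(-1/26)) - 7543) = 1/((5779/10 - 189/2) - 7543) = 1/(2417/5 - 7543) = 1/(-35298/5) = -5/35298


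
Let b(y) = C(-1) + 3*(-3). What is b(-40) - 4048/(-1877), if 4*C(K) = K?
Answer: -53257/7508 ≈ -7.0934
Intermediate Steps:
C(K) = K/4
b(y) = -37/4 (b(y) = (1/4)*(-1) + 3*(-3) = -1/4 - 9 = -37/4)
b(-40) - 4048/(-1877) = -37/4 - 4048/(-1877) = -37/4 - 4048*(-1)/1877 = -37/4 - 1*(-4048/1877) = -37/4 + 4048/1877 = -53257/7508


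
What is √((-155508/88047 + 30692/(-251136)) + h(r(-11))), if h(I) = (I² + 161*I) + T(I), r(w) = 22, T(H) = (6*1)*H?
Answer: √302457443535547347/8530776 ≈ 64.468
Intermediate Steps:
T(H) = 6*H
h(I) = I² + 167*I (h(I) = (I² + 161*I) + 6*I = I² + 167*I)
√((-155508/88047 + 30692/(-251136)) + h(r(-11))) = √((-155508/88047 + 30692/(-251136)) + 22*(167 + 22)) = √((-155508*1/88047 + 30692*(-1/251136)) + 22*189) = √((-51836/29349 - 7673/62784) + 4158) = √(-386629589/204738624 + 4158) = √(850916569003/204738624) = √302457443535547347/8530776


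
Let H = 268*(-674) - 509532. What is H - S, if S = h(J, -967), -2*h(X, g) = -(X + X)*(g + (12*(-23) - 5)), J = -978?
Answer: -1910708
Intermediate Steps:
h(X, g) = X*(-281 + g) (h(X, g) = -(-1)*(X + X)*(g + (12*(-23) - 5))/2 = -(-1)*(2*X)*(g + (-276 - 5))/2 = -(-1)*(2*X)*(g - 281)/2 = -(-1)*(2*X)*(-281 + g)/2 = -(-1)*2*X*(-281 + g)/2 = -(-1)*X*(-281 + g) = X*(-281 + g))
H = -690164 (H = -180632 - 509532 = -690164)
S = 1220544 (S = -978*(-281 - 967) = -978*(-1248) = 1220544)
H - S = -690164 - 1*1220544 = -690164 - 1220544 = -1910708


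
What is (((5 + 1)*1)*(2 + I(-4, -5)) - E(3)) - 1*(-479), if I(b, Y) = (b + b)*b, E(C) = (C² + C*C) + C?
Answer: 662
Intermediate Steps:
E(C) = C + 2*C² (E(C) = (C² + C²) + C = 2*C² + C = C + 2*C²)
I(b, Y) = 2*b² (I(b, Y) = (2*b)*b = 2*b²)
(((5 + 1)*1)*(2 + I(-4, -5)) - E(3)) - 1*(-479) = (((5 + 1)*1)*(2 + 2*(-4)²) - 3*(1 + 2*3)) - 1*(-479) = ((6*1)*(2 + 2*16) - 3*(1 + 6)) + 479 = (6*(2 + 32) - 3*7) + 479 = (6*34 - 1*21) + 479 = (204 - 21) + 479 = 183 + 479 = 662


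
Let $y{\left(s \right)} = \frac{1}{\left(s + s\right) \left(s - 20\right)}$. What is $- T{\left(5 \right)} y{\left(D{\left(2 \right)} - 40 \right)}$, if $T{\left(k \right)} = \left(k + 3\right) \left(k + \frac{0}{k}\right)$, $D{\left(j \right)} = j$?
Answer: $- \frac{5}{551} \approx -0.0090744$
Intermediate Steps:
$T{\left(k \right)} = k \left(3 + k\right)$ ($T{\left(k \right)} = \left(3 + k\right) \left(k + 0\right) = \left(3 + k\right) k = k \left(3 + k\right)$)
$y{\left(s \right)} = \frac{1}{2 s \left(-20 + s\right)}$
$- T{\left(5 \right)} y{\left(D{\left(2 \right)} - 40 \right)} = - 5 \left(3 + 5\right) \frac{1}{2 \left(2 - 40\right) \left(-20 + \left(2 - 40\right)\right)} = - 5 \cdot 8 \frac{1}{2 \left(2 - 40\right) \left(-20 + \left(2 - 40\right)\right)} = \left(-1\right) 40 \frac{1}{2 \left(-38\right) \left(-20 - 38\right)} = - 40 \cdot \frac{1}{2} \left(- \frac{1}{38}\right) \frac{1}{-58} = - 40 \cdot \frac{1}{2} \left(- \frac{1}{38}\right) \left(- \frac{1}{58}\right) = \left(-40\right) \frac{1}{4408} = - \frac{5}{551}$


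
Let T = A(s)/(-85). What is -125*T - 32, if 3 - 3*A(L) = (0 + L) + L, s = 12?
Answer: -719/17 ≈ -42.294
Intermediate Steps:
A(L) = 1 - 2*L/3 (A(L) = 1 - ((0 + L) + L)/3 = 1 - (L + L)/3 = 1 - 2*L/3)
T = 7/85 (T = (1 - ⅔*12)/(-85) = (1 - 8)*(-1/85) = -7*(-1/85) = 7/85 ≈ 0.082353)
-125*T - 32 = -125*7/85 - 32 = -175/17 - 32 = -719/17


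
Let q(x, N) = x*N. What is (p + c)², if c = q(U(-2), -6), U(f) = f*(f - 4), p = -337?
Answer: 167281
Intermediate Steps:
U(f) = f*(-4 + f)
q(x, N) = N*x
c = -72 (c = -(-12)*(-4 - 2) = -(-12)*(-6) = -6*12 = -72)
(p + c)² = (-337 - 72)² = (-409)² = 167281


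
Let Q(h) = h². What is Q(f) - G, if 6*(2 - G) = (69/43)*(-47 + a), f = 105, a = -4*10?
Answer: 945977/86 ≈ 11000.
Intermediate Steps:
a = -40
G = 2173/86 (G = 2 - 69/43*(-47 - 40)/6 = 2 - 69*(1/43)*(-87)/6 = 2 - 23*(-87)/86 = 2 - ⅙*(-6003/43) = 2 + 2001/86 = 2173/86 ≈ 25.267)
Q(f) - G = 105² - 1*2173/86 = 11025 - 2173/86 = 945977/86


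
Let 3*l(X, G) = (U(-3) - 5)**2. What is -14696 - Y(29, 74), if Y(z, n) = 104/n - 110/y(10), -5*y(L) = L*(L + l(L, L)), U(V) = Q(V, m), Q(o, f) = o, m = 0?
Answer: -51123681/3478 ≈ -14699.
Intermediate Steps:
U(V) = V
l(X, G) = 64/3 (l(X, G) = (-3 - 5)**2/3 = (1/3)*(-8)**2 = (1/3)*64 = 64/3)
y(L) = -L*(64/3 + L)/5 (y(L) = -L*(L + 64/3)/5 = -L*(64/3 + L)/5)
Y(z, n) = 165/94 + 104/n (Y(z, n) = 104/n - 110*(-3/(2*(64 + 3*10))) = 104/n - 110*(-3/(2*(64 + 30))) = 104/n - 110/((-1/15*10*94)) = 104/n - 110/(-188/3) = 104/n - 110*(-3/188) = 104/n + 165/94 = 165/94 + 104/n)
-14696 - Y(29, 74) = -14696 - (165/94 + 104/74) = -14696 - (165/94 + 104*(1/74)) = -14696 - (165/94 + 52/37) = -14696 - 1*10993/3478 = -14696 - 10993/3478 = -51123681/3478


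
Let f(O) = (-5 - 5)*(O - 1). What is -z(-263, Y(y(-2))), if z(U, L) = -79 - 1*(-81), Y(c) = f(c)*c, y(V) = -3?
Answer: -2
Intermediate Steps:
f(O) = 10 - 10*O (f(O) = -10*(-1 + O) = 10 - 10*O)
Y(c) = c*(10 - 10*c) (Y(c) = (10 - 10*c)*c = c*(10 - 10*c))
z(U, L) = 2 (z(U, L) = -79 + 81 = 2)
-z(-263, Y(y(-2))) = -1*2 = -2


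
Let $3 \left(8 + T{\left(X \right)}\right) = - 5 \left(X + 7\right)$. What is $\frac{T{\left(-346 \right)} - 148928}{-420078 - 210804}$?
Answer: $\frac{49457}{210294} \approx 0.23518$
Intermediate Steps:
$T{\left(X \right)} = - \frac{59}{3} - \frac{5 X}{3}$ ($T{\left(X \right)} = -8 + \frac{\left(-5\right) \left(X + 7\right)}{3} = -8 + \frac{\left(-5\right) \left(7 + X\right)}{3} = -8 + \frac{-35 - 5 X}{3} = -8 - \left(\frac{35}{3} + \frac{5 X}{3}\right) = - \frac{59}{3} - \frac{5 X}{3}$)
$\frac{T{\left(-346 \right)} - 148928}{-420078 - 210804} = \frac{\left(- \frac{59}{3} - - \frac{1730}{3}\right) - 148928}{-420078 - 210804} = \frac{\left(- \frac{59}{3} + \frac{1730}{3}\right) - 148928}{-420078 - 210804} = \frac{557 - 148928}{-630882} = \left(-148371\right) \left(- \frac{1}{630882}\right) = \frac{49457}{210294}$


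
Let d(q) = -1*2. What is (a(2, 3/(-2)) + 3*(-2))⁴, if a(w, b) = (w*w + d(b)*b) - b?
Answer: 625/16 ≈ 39.063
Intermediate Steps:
d(q) = -2
a(w, b) = w² - 3*b (a(w, b) = (w*w - 2*b) - b = (w² - 2*b) - b = w² - 3*b)
(a(2, 3/(-2)) + 3*(-2))⁴ = ((2² - 9/(-2)) + 3*(-2))⁴ = ((4 - 9*(-1)/2) - 6)⁴ = ((4 - 3*(-3/2)) - 6)⁴ = ((4 + 9/2) - 6)⁴ = (17/2 - 6)⁴ = (5/2)⁴ = 625/16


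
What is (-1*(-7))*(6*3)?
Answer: 126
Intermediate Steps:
(-1*(-7))*(6*3) = 7*18 = 126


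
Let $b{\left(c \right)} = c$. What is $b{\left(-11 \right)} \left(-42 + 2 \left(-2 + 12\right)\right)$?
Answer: $242$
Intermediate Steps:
$b{\left(-11 \right)} \left(-42 + 2 \left(-2 + 12\right)\right) = - 11 \left(-42 + 2 \left(-2 + 12\right)\right) = - 11 \left(-42 + 2 \cdot 10\right) = - 11 \left(-42 + 20\right) = \left(-11\right) \left(-22\right) = 242$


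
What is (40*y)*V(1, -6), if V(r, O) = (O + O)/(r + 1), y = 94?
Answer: -22560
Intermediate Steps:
V(r, O) = 2*O/(1 + r) (V(r, O) = (2*O)/(1 + r) = 2*O/(1 + r))
(40*y)*V(1, -6) = (40*94)*(2*(-6)/(1 + 1)) = 3760*(2*(-6)/2) = 3760*(2*(-6)*(½)) = 3760*(-6) = -22560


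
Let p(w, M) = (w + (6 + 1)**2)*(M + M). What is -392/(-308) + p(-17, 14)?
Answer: 9870/11 ≈ 897.27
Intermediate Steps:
p(w, M) = 2*M*(49 + w) (p(w, M) = (w + 7**2)*(2*M) = (w + 49)*(2*M) = (49 + w)*(2*M) = 2*M*(49 + w))
-392/(-308) + p(-17, 14) = -392/(-308) + 2*14*(49 - 17) = -392*(-1/308) + 2*14*32 = 14/11 + 896 = 9870/11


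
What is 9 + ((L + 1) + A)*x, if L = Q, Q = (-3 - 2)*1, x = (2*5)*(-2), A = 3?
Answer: 29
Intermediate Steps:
x = -20 (x = 10*(-2) = -20)
Q = -5 (Q = -5*1 = -5)
L = -5
9 + ((L + 1) + A)*x = 9 + ((-5 + 1) + 3)*(-20) = 9 + (-4 + 3)*(-20) = 9 - 1*(-20) = 9 + 20 = 29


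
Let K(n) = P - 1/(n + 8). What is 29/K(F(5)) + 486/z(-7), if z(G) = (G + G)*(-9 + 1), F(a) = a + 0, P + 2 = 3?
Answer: 6007/168 ≈ 35.756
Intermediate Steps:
P = 1 (P = -2 + 3 = 1)
F(a) = a
K(n) = 1 - 1/(8 + n) (K(n) = 1 - 1/(n + 8) = 1 - 1/(8 + n))
z(G) = -16*G (z(G) = (2*G)*(-8) = -16*G)
29/K(F(5)) + 486/z(-7) = 29/(((7 + 5)/(8 + 5))) + 486/((-16*(-7))) = 29/((12/13)) + 486/112 = 29/(((1/13)*12)) + 486*(1/112) = 29/(12/13) + 243/56 = 29*(13/12) + 243/56 = 377/12 + 243/56 = 6007/168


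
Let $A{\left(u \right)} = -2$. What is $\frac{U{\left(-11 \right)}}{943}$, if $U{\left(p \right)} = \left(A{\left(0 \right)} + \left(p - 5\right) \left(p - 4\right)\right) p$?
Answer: $- \frac{2618}{943} \approx -2.7762$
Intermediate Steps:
$U{\left(p \right)} = p \left(-2 + \left(-5 + p\right) \left(-4 + p\right)\right)$ ($U{\left(p \right)} = \left(-2 + \left(p - 5\right) \left(p - 4\right)\right) p = \left(-2 + \left(-5 + p\right) \left(-4 + p\right)\right) p = p \left(-2 + \left(-5 + p\right) \left(-4 + p\right)\right)$)
$\frac{U{\left(-11 \right)}}{943} = \frac{\left(-11\right) \left(18 + \left(-11\right)^{2} - -99\right)}{943} = - 11 \left(18 + 121 + 99\right) \frac{1}{943} = \left(-11\right) 238 \cdot \frac{1}{943} = \left(-2618\right) \frac{1}{943} = - \frac{2618}{943}$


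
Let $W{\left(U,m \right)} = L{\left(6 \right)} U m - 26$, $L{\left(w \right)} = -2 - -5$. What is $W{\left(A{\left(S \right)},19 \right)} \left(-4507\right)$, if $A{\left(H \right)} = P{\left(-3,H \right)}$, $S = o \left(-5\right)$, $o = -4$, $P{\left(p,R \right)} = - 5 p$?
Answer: $-3736303$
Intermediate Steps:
$L{\left(w \right)} = 3$ ($L{\left(w \right)} = -2 + 5 = 3$)
$S = 20$ ($S = \left(-4\right) \left(-5\right) = 20$)
$A{\left(H \right)} = 15$ ($A{\left(H \right)} = \left(-5\right) \left(-3\right) = 15$)
$W{\left(U,m \right)} = -26 + 3 U m$ ($W{\left(U,m \right)} = 3 U m - 26 = -26 + 3 U m$)
$W{\left(A{\left(S \right)},19 \right)} \left(-4507\right) = \left(-26 + 3 \cdot 15 \cdot 19\right) \left(-4507\right) = \left(-26 + 855\right) \left(-4507\right) = 829 \left(-4507\right) = -3736303$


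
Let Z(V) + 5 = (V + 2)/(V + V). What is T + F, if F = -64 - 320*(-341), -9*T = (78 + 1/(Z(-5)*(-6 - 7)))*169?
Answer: 45511004/423 ≈ 1.0759e+5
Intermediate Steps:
Z(V) = -5 + (2 + V)/(2*V) (Z(V) = -5 + (V + 2)/(V + V) = -5 + (2 + V)/((2*V)) = -5 + (2 + V)*(1/(2*V)) = -5 + (2 + V)/(2*V))
T = -619684/423 (T = -(78 + 1/((-9/2 + 1/(-5))*(-6 - 7)))*169/9 = -(78 + 1/((-9/2 - 1/5)*(-13)))*169/9 = -(78 + 1/(-47/10*(-13)))*169/9 = -(78 + 1/(611/10))*169/9 = -(78 + 10/611)*169/9 = -47668*169/5499 = -1/9*619684/47 = -619684/423 ≈ -1465.0)
F = 109056 (F = -64 + 109120 = 109056)
T + F = -619684/423 + 109056 = 45511004/423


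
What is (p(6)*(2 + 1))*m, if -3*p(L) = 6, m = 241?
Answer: -1446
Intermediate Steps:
p(L) = -2 (p(L) = -⅓*6 = -2)
(p(6)*(2 + 1))*m = -2*(2 + 1)*241 = -2*3*241 = -6*241 = -1446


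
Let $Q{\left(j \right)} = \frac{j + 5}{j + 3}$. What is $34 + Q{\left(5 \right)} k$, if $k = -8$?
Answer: $24$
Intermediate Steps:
$Q{\left(j \right)} = \frac{5 + j}{3 + j}$
$34 + Q{\left(5 \right)} k = 34 + \frac{5 + 5}{3 + 5} \left(-8\right) = 34 + \frac{1}{8} \cdot 10 \left(-8\right) = 34 + \frac{5}{4} \left(-8\right) = 34 - 10 = 24$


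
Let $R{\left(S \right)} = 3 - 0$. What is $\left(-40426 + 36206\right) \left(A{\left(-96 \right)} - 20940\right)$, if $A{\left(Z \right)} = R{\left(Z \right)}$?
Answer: $88354140$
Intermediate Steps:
$R{\left(S \right)} = 3$ ($R{\left(S \right)} = 3 + 0 = 3$)
$A{\left(Z \right)} = 3$
$\left(-40426 + 36206\right) \left(A{\left(-96 \right)} - 20940\right) = \left(-40426 + 36206\right) \left(3 - 20940\right) = \left(-4220\right) \left(-20937\right) = 88354140$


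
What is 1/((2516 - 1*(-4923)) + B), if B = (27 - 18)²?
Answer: 1/7520 ≈ 0.00013298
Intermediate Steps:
B = 81 (B = 9² = 81)
1/((2516 - 1*(-4923)) + B) = 1/((2516 - 1*(-4923)) + 81) = 1/((2516 + 4923) + 81) = 1/(7439 + 81) = 1/7520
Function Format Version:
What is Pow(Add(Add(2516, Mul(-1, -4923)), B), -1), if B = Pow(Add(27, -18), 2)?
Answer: Rational(1, 7520) ≈ 0.00013298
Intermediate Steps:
B = 81 (B = Pow(9, 2) = 81)
Pow(Add(Add(2516, Mul(-1, -4923)), B), -1) = Pow(Add(Add(2516, Mul(-1, -4923)), 81), -1) = Pow(Add(Add(2516, 4923), 81), -1) = Pow(Add(7439, 81), -1) = Pow(7520, -1) = Rational(1, 7520)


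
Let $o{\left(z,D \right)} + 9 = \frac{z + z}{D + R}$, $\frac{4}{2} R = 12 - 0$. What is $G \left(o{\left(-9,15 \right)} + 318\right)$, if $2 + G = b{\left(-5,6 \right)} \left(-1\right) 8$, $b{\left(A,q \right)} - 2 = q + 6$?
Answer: $- \frac{245898}{7} \approx -35128.0$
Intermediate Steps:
$R = 6$ ($R = \frac{12 - 0}{2} = \frac{12 + 0}{2} = \frac{1}{2} \cdot 12 = 6$)
$o{\left(z,D \right)} = -9 + \frac{2 z}{6 + D}$ ($o{\left(z,D \right)} = -9 + \frac{z + z}{D + 6} = -9 + \frac{2 z}{6 + D}$)
$b{\left(A,q \right)} = 8 + q$ ($b{\left(A,q \right)} = 2 + \left(q + 6\right) = 2 + \left(6 + q\right) = 8 + q$)
$G = -114$ ($G = -2 + \left(8 + 6\right) \left(-1\right) 8 = -2 + 14 \left(-1\right) 8 = -2 - 112 = -114$)
$G \left(o{\left(-9,15 \right)} + 318\right) = - 114 \left(\frac{-54 - 135 + 2 \left(-9\right)}{6 + 15} + 318\right) = - 114 \left(\frac{-54 - 135 - 18}{21} + 318\right) = - 114 \left(\frac{1}{21} \left(-207\right) + 318\right) = - 114 \left(- \frac{69}{7} + 318\right) = \left(-114\right) \frac{2157}{7} = - \frac{245898}{7}$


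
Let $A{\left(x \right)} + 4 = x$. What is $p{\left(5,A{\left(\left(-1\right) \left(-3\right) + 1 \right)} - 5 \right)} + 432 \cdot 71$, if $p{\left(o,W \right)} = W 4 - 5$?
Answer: $30647$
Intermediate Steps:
$A{\left(x \right)} = -4 + x$
$p{\left(o,W \right)} = -5 + 4 W$ ($p{\left(o,W \right)} = 4 W - 5 = -5 + 4 W$)
$p{\left(5,A{\left(\left(-1\right) \left(-3\right) + 1 \right)} - 5 \right)} + 432 \cdot 71 = \left(-5 + 4 \left(\left(-4 + \left(\left(-1\right) \left(-3\right) + 1\right)\right) - 5\right)\right) + 432 \cdot 71 = \left(-5 + 4 \left(\left(-4 + \left(3 + 1\right)\right) - 5\right)\right) + 30672 = \left(-5 + 4 \left(\left(-4 + 4\right) - 5\right)\right) + 30672 = \left(-5 + 4 \left(0 - 5\right)\right) + 30672 = \left(-5 + 4 \left(-5\right)\right) + 30672 = \left(-5 - 20\right) + 30672 = -25 + 30672 = 30647$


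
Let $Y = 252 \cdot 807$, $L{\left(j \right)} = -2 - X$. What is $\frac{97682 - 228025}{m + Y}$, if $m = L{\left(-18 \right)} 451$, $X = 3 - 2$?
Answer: $- \frac{130343}{202011} \approx -0.64523$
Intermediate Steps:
$X = 1$
$L{\left(j \right)} = -3$ ($L{\left(j \right)} = -2 - 1 = -3$)
$Y = 203364$
$m = -1353$ ($m = \left(-3\right) 451 = -1353$)
$\frac{97682 - 228025}{m + Y} = \frac{97682 - 228025}{-1353 + 203364} = - \frac{130343}{202011}$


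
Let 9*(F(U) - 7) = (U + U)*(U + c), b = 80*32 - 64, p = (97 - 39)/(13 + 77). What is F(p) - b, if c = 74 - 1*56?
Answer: -45313363/18225 ≈ -2486.3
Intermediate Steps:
p = 29/45 (p = 58/90 = 58*(1/90) = 29/45 ≈ 0.64444)
b = 2496 (b = 2560 - 64 = 2496)
c = 18 (c = 74 - 56 = 18)
F(U) = 7 + 2*U*(18 + U)/9 (F(U) = 7 + ((U + U)*(U + 18))/9 = 7 + ((2*U)*(18 + U))/9 = 7 + (2*U*(18 + U))/9 = 7 + 2*U*(18 + U)/9)
F(p) - b = (7 + 4*(29/45) + 2*(29/45)²/9) - 1*2496 = (7 + 116/45 + (2/9)*(841/2025)) - 2496 = (7 + 116/45 + 1682/18225) - 2496 = 176237/18225 - 2496 = -45313363/18225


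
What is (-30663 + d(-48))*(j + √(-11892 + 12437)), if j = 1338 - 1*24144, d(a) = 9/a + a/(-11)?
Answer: 61530052059/88 - 5395953*√545/176 ≈ 6.9849e+8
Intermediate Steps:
d(a) = 9/a - a/11 (d(a) = 9/a + a*(-1/11) = 9/a - a/11)
j = -22806 (j = 1338 - 24144 = -22806)
(-30663 + d(-48))*(j + √(-11892 + 12437)) = (-30663 + (9/(-48) - 1/11*(-48)))*(-22806 + √(-11892 + 12437)) = (-30663 + (9*(-1/48) + 48/11))*(-22806 + √545) = (-30663 + (-3/16 + 48/11))*(-22806 + √545) = (-30663 + 735/176)*(-22806 + √545) = -5395953*(-22806 + √545)/176 = 61530052059/88 - 5395953*√545/176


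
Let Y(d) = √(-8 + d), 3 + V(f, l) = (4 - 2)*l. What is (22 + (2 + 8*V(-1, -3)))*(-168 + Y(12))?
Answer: 7968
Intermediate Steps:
V(f, l) = -3 + 2*l (V(f, l) = -3 + (4 - 2)*l = -3 + 2*l)
(22 + (2 + 8*V(-1, -3)))*(-168 + Y(12)) = (22 + (2 + 8*(-3 + 2*(-3))))*(-168 + √(-8 + 12)) = (22 + (2 + 8*(-3 - 6)))*(-168 + √4) = (22 + (2 + 8*(-9)))*(-168 + 2) = (22 + (2 - 72))*(-166) = (22 - 70)*(-166) = -48*(-166) = 7968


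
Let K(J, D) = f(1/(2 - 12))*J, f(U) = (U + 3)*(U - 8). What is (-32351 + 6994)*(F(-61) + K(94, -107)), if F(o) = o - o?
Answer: 2799488871/50 ≈ 5.5990e+7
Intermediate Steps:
f(U) = (-8 + U)*(3 + U) (f(U) = (3 + U)*(-8 + U) = (-8 + U)*(3 + U))
K(J, D) = -2349*J/100 (K(J, D) = (-24 + (1/(2 - 12))² - 5/(2 - 12))*J = (-24 + (1/(-10))² - 5/(-10))*J = (-24 + (-⅒)² - 5*(-⅒))*J = (-24 + 1/100 + ½)*J = -2349*J/100)
F(o) = 0
(-32351 + 6994)*(F(-61) + K(94, -107)) = (-32351 + 6994)*(0 - 2349/100*94) = -25357*(0 - 110403/50) = -25357*(-110403/50) = 2799488871/50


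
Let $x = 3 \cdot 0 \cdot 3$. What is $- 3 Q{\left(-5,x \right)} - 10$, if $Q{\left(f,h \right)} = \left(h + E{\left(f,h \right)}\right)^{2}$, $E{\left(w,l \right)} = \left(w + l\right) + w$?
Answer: $-310$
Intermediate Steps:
$E{\left(w,l \right)} = l + 2 w$ ($E{\left(w,l \right)} = \left(l + w\right) + w = l + 2 w$)
$x = 0$ ($x = 0 \cdot 3 = 0$)
$Q{\left(f,h \right)} = \left(2 f + 2 h\right)^{2}$ ($Q{\left(f,h \right)} = \left(h + \left(h + 2 f\right)\right)^{2} = \left(2 f + 2 h\right)^{2}$)
$- 3 Q{\left(-5,x \right)} - 10 = - 3 \cdot 4 \left(-5 + 0\right)^{2} - 10 = - 3 \cdot 4 \left(-5\right)^{2} - 10 = - 3 \cdot 4 \cdot 25 - 10 = \left(-3\right) 100 - 10 = -300 - 10 = -310$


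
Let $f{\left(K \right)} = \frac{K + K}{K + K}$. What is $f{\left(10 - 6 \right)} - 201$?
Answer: $-200$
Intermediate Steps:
$f{\left(K \right)} = 1$ ($f{\left(K \right)} = \frac{2 K}{2 K} = 2 K \frac{1}{2 K} = 1$)
$f{\left(10 - 6 \right)} - 201 = 1 - 201 = -200$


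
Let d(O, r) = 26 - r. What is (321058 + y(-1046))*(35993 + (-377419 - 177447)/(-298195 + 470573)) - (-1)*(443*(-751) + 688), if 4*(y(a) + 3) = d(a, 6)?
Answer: 995874861539695/86189 ≈ 1.1555e+10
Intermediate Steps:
y(a) = 2 (y(a) = -3 + (26 - 1*6)/4 = -3 + (26 - 6)/4 = -3 + (1/4)*20 = -3 + 5 = 2)
(321058 + y(-1046))*(35993 + (-377419 - 177447)/(-298195 + 470573)) - (-1)*(443*(-751) + 688) = (321058 + 2)*(35993 + (-377419 - 177447)/(-298195 + 470573)) - (-1)*(443*(-751) + 688) = 321060*(35993 - 554866/172378) - (-1)*(-332693 + 688) = 321060*(35993 - 554866*1/172378) - (-1)*(-332005) = 321060*(35993 - 277433/86189) - 1*332005 = 321060*(3101923244/86189) - 332005 = 995903476718640/86189 - 332005 = 995874861539695/86189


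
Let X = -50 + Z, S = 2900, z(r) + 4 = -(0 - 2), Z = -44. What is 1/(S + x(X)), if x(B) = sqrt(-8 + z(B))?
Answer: 290/841001 - I*sqrt(10)/8410010 ≈ 0.00034483 - 3.7601e-7*I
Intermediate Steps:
z(r) = -2 (z(r) = -4 - (0 - 2) = -4 - 1*(-2) = -4 + 2 = -2)
X = -94 (X = -50 - 44 = -94)
x(B) = I*sqrt(10) (x(B) = sqrt(-8 - 2) = sqrt(-10) = I*sqrt(10))
1/(S + x(X)) = 1/(2900 + I*sqrt(10))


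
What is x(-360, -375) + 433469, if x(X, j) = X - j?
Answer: 433484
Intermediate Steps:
x(-360, -375) + 433469 = (-360 - 1*(-375)) + 433469 = (-360 + 375) + 433469 = 15 + 433469 = 433484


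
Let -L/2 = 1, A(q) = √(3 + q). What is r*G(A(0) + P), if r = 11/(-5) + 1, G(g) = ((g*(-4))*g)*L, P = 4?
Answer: -912/5 - 384*√3/5 ≈ -315.42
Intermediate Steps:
L = -2 (L = -2*1 = -2)
G(g) = 8*g² (G(g) = ((g*(-4))*g)*(-2) = ((-4*g)*g)*(-2) = -4*g²*(-2) = 8*g²)
r = -6/5 (r = 11*(-⅕) + 1 = -11/5 + 1 = -6/5 ≈ -1.2000)
r*G(A(0) + P) = -48*(√(3 + 0) + 4)²/5 = -48*(√3 + 4)²/5 = -48*(4 + √3)²/5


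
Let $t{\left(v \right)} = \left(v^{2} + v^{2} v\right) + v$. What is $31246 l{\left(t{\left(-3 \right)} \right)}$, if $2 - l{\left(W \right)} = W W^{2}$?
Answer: $289431698$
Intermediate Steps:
$t{\left(v \right)} = v + v^{2} + v^{3}$ ($t{\left(v \right)} = \left(v^{2} + v^{3}\right) + v = v + v^{2} + v^{3}$)
$l{\left(W \right)} = 2 - W^{3}$ ($l{\left(W \right)} = 2 - W W^{2} = 2 - W^{3}$)
$31246 l{\left(t{\left(-3 \right)} \right)} = 31246 \left(2 - \left(- 3 \left(1 - 3 + \left(-3\right)^{2}\right)\right)^{3}\right) = 31246 \left(2 - \left(- 3 \left(1 - 3 + 9\right)\right)^{3}\right) = 31246 \left(2 - \left(\left(-3\right) 7\right)^{3}\right) = 31246 \left(2 - \left(-21\right)^{3}\right) = 31246 \left(2 - -9261\right) = 31246 \left(2 + 9261\right) = 31246 \cdot 9263 = 289431698$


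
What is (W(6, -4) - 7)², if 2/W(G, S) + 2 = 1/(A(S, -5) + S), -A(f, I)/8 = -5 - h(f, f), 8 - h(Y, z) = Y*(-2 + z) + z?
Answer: 935089/14641 ≈ 63.868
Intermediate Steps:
h(Y, z) = 8 - z - Y*(-2 + z) (h(Y, z) = 8 - (Y*(-2 + z) + z) = 8 - (z + Y*(-2 + z)) = 8 + (-z - Y*(-2 + z)) = 8 - z - Y*(-2 + z))
A(f, I) = 104 - 8*f² + 8*f (A(f, I) = -8*(-5 - (8 - f + 2*f - f*f)) = -8*(-5 - (8 - f + 2*f - f²)) = -8*(-5 - (8 + f - f²)) = -8*(-5 + (-8 + f² - f)) = -8*(-13 + f² - f) = 104 - 8*f² + 8*f)
W(G, S) = 2/(-2 + 1/(104 - 8*S² + 9*S)) (W(G, S) = 2/(-2 + 1/((104 - 8*S² + 8*S) + S)) = 2/(-2 + 1/(104 - 8*S² + 9*S)))
(W(6, -4) - 7)² = (2*(-104 - 9*(-4) + 8*(-4)²)/(207 - 16*(-4)² + 18*(-4)) - 7)² = (2*(-104 + 36 + 8*16)/(207 - 16*16 - 72) - 7)² = (2*(-104 + 36 + 128)/(207 - 256 - 72) - 7)² = (2*60/(-121) - 7)² = (2*(-1/121)*60 - 7)² = (-120/121 - 7)² = (-967/121)² = 935089/14641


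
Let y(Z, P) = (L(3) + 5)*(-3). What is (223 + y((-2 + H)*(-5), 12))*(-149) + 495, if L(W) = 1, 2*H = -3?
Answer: -30050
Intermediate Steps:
H = -3/2 (H = (½)*(-3) = -3/2 ≈ -1.5000)
y(Z, P) = -18 (y(Z, P) = (1 + 5)*(-3) = 6*(-3) = -18)
(223 + y((-2 + H)*(-5), 12))*(-149) + 495 = (223 - 18)*(-149) + 495 = 205*(-149) + 495 = -30545 + 495 = -30050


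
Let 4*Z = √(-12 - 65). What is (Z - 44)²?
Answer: (176 - I*√77)²/16 ≈ 1931.2 - 193.05*I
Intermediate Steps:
Z = I*√77/4 (Z = √(-12 - 65)/4 = √(-77)/4 = (I*√77)/4 = I*√77/4 ≈ 2.1937*I)
(Z - 44)² = (I*√77/4 - 44)² = (-44 + I*√77/4)²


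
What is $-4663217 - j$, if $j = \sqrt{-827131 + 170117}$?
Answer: $-4663217 - i \sqrt{657014} \approx -4.6632 \cdot 10^{6} - 810.56 i$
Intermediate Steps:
$j = i \sqrt{657014}$ ($j = \sqrt{-657014} = i \sqrt{657014} \approx 810.56 i$)
$-4663217 - j = -4663217 - i \sqrt{657014}$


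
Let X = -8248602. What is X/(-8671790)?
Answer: 4124301/4335895 ≈ 0.95120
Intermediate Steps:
X/(-8671790) = -8248602/(-8671790) = -8248602*(-1/8671790) = 4124301/4335895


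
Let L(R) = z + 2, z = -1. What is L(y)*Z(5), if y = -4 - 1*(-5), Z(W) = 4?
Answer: 4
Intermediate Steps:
y = 1 (y = -4 + 5 = 1)
L(R) = 1 (L(R) = -1 + 2 = 1)
L(y)*Z(5) = 1*4 = 4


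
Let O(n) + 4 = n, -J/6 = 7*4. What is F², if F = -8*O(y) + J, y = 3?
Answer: 25600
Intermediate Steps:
J = -168 (J = -42*4 = -6*28 = -168)
O(n) = -4 + n
F = -160 (F = -8*(-4 + 3) - 168 = -8*(-1) - 168 = 8 - 168 = -160)
F² = (-160)² = 25600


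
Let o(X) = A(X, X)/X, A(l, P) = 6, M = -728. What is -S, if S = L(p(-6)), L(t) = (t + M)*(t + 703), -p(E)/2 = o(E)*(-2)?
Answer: 511668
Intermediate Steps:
o(X) = 6/X
p(E) = 24/E (p(E) = -2*6/E*(-2) = -(-24)/E = 24/E)
L(t) = (-728 + t)*(703 + t) (L(t) = (t - 728)*(t + 703) = (-728 + t)*(703 + t))
S = -511668 (S = -511784 + (24/(-6))² - 600/(-6) = -511784 + (24*(-⅙))² - 600*(-1)/6 = -511784 + (-4)² - 25*(-4) = -511784 + 16 + 100 = -511668)
-S = -1*(-511668) = 511668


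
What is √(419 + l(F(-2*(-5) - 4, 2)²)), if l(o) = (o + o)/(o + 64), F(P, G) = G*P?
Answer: √71045/13 ≈ 20.503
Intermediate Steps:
l(o) = 2*o/(64 + o) (l(o) = (2*o)/(64 + o) = 2*o/(64 + o))
√(419 + l(F(-2*(-5) - 4, 2)²)) = √(419 + 2*(2*(-2*(-5) - 4))²/(64 + (2*(-2*(-5) - 4))²)) = √(419 + 2*(2*(10 - 4))²/(64 + (2*(10 - 4))²)) = √(419 + 2*(2*6)²/(64 + (2*6)²)) = √(419 + 2*12²/(64 + 12²)) = √(419 + 2*144/(64 + 144)) = √(419 + 2*144/208) = √(419 + 2*144*(1/208)) = √(419 + 18/13) = √(5465/13) = √71045/13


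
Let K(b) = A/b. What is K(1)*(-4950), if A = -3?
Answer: 14850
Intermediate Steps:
K(b) = -3/b
K(1)*(-4950) = -3/1*(-4950) = -3*1*(-4950) = -3*(-4950) = 14850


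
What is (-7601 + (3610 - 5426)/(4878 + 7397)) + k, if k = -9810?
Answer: -213721841/12275 ≈ -17411.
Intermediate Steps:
(-7601 + (3610 - 5426)/(4878 + 7397)) + k = (-7601 + (3610 - 5426)/(4878 + 7397)) - 9810 = (-7601 - 1816/12275) - 9810 = -93304091/12275 - 9810 = -213721841/12275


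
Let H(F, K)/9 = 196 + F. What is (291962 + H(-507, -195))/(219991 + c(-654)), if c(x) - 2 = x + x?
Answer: 289163/218685 ≈ 1.3223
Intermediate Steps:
c(x) = 2 + 2*x (c(x) = 2 + (x + x) = 2 + 2*x)
H(F, K) = 1764 + 9*F (H(F, K) = 9*(196 + F) = 1764 + 9*F)
(291962 + H(-507, -195))/(219991 + c(-654)) = (291962 + (1764 + 9*(-507)))/(219991 + (2 + 2*(-654))) = (291962 + (1764 - 4563))/(219991 + (2 - 1308)) = (291962 - 2799)/(219991 - 1306) = 289163/218685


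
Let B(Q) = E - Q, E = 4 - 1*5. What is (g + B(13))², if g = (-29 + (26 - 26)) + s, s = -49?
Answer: 8464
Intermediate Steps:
E = -1 (E = 4 - 5 = -1)
B(Q) = -1 - Q
g = -78 (g = (-29 + (26 - 26)) - 49 = (-29 + 0) - 49 = -29 - 49 = -78)
(g + B(13))² = (-78 + (-1 - 1*13))² = (-78 + (-1 - 13))² = (-78 - 14)² = (-92)² = 8464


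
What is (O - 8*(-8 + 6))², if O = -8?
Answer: 64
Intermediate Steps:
(O - 8*(-8 + 6))² = (-8 - 8*(-8 + 6))² = (-8 - 8*(-2))² = (-8 + 16)² = 8² = 64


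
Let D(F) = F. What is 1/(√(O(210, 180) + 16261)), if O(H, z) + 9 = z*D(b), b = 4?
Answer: √4243/8486 ≈ 0.0076760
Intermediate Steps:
O(H, z) = -9 + 4*z (O(H, z) = -9 + z*4 = -9 + 4*z)
1/(√(O(210, 180) + 16261)) = 1/(√((-9 + 4*180) + 16261)) = 1/(√((-9 + 720) + 16261)) = 1/(√(711 + 16261)) = 1/(√16972) = 1/(2*√4243) = √4243/8486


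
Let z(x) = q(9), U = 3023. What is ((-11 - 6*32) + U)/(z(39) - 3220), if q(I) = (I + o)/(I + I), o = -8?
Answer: -50760/57959 ≈ -0.87579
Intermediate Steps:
q(I) = (-8 + I)/(2*I) (q(I) = (I - 8)/(I + I) = (-8 + I)/((2*I)) = (-8 + I)*(1/(2*I)) = (-8 + I)/(2*I))
z(x) = 1/18 (z(x) = (1/2)*(-8 + 9)/9 = (1/2)*(1/9)*1 = 1/18)
((-11 - 6*32) + U)/(z(39) - 3220) = ((-11 - 6*32) + 3023)/(1/18 - 3220) = ((-11 - 192) + 3023)/(-57959/18) = (-203 + 3023)*(-18/57959) = 2820*(-18/57959) = -50760/57959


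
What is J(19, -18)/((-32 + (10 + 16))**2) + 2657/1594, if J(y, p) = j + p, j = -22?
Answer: 7973/14346 ≈ 0.55576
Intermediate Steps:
J(y, p) = -22 + p
J(19, -18)/((-32 + (10 + 16))**2) + 2657/1594 = (-22 - 18)/((-32 + (10 + 16))**2) + 2657/1594 = -40/(-32 + 26)**2 + 2657*(1/1594) = -40/((-6)**2) + 2657/1594 = -40/36 + 2657/1594 = -40*1/36 + 2657/1594 = -10/9 + 2657/1594 = 7973/14346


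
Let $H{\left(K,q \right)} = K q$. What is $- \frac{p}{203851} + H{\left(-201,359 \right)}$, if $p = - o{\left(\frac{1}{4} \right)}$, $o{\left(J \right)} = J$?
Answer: $- \frac{58838737235}{815404} \approx -72159.0$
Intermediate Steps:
$p = - \frac{1}{4} \approx -0.25$
$- \frac{p}{203851} + H{\left(-201,359 \right)} = - \frac{-1}{4 \cdot 203851} - 72159 = \left(-1\right) \left(- \frac{1}{815404}\right) - 72159 = \frac{1}{815404} - 72159 = - \frac{58838737235}{815404}$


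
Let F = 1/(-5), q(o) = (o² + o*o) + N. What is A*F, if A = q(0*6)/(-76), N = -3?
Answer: -3/380 ≈ -0.0078947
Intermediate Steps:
q(o) = -3 + 2*o² (q(o) = (o² + o*o) - 3 = (o² + o²) - 3 = 2*o² - 3 = -3 + 2*o²)
A = 3/76 (A = (-3 + 2*(0*6)²)/(-76) = (-3 + 2*0²)*(-1/76) = (-3 + 2*0)*(-1/76) = (-3 + 0)*(-1/76) = -3*(-1/76) = 3/76 ≈ 0.039474)
F = -⅕ ≈ -0.20000
A*F = (3/76)*(-⅕) = -3/380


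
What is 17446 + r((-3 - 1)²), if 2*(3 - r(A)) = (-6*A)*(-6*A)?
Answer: 12841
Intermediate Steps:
r(A) = 3 - 18*A² (r(A) = 3 - (-6*A)*(-6*A)/2 = 3 - 18*A²)
17446 + r((-3 - 1)²) = 17446 + (3 - 18*(-3 - 1)⁴) = 17446 + (3 - 18*((-4)²)²) = 17446 + (3 - 18*16²) = 17446 + (3 - 18*256) = 17446 + (3 - 4608) = 17446 - 4605 = 12841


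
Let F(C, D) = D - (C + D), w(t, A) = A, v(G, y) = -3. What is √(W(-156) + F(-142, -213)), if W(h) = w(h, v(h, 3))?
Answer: √139 ≈ 11.790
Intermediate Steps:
W(h) = -3
F(C, D) = -C (F(C, D) = D + (-C - D) = -C)
√(W(-156) + F(-142, -213)) = √(-3 - 1*(-142)) = √(-3 + 142) = √139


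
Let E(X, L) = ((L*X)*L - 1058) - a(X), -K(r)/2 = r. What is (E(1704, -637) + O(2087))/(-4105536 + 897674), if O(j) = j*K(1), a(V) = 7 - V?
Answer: -98775263/458266 ≈ -215.54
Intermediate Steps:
K(r) = -2*r
O(j) = -2*j (O(j) = j*(-2*1) = j*(-2) = -2*j)
E(X, L) = -1065 + X + X*L**2 (E(X, L) = ((L*X)*L - 1058) - (7 - X) = (X*L**2 - 1058) + (-7 + X) = (-1058 + X*L**2) + (-7 + X) = -1065 + X + X*L**2)
(E(1704, -637) + O(2087))/(-4105536 + 897674) = ((-1065 + 1704 + 1704*(-637)**2) - 2*2087)/(-4105536 + 897674) = ((-1065 + 1704 + 1704*405769) - 4174)/(-3207862) = ((-1065 + 1704 + 691430376) - 4174)*(-1/3207862) = (691431015 - 4174)*(-1/3207862) = 691426841*(-1/3207862) = -98775263/458266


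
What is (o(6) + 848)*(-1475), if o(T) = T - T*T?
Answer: -1206550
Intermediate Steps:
o(T) = T - T²
(o(6) + 848)*(-1475) = (6*(1 - 1*6) + 848)*(-1475) = (6*(1 - 6) + 848)*(-1475) = (6*(-5) + 848)*(-1475) = (-30 + 848)*(-1475) = 818*(-1475) = -1206550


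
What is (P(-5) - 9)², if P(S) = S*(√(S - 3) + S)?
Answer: 56 - 320*I*√2 ≈ 56.0 - 452.55*I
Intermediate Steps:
P(S) = S*(S + √(-3 + S)) (P(S) = S*(√(-3 + S) + S) = S*(S + √(-3 + S)))
(P(-5) - 9)² = (-5*(-5 + √(-3 - 5)) - 9)² = (-5*(-5 + √(-8)) - 9)² = (-5*(-5 + 2*I*√2) - 9)² = ((25 - 10*I*√2) - 9)² = (16 - 10*I*√2)²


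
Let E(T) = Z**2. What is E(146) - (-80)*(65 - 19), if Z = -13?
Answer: 3849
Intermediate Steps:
E(T) = 169 (E(T) = (-13)**2 = 169)
E(146) - (-80)*(65 - 19) = 169 - (-80)*(65 - 19) = 169 - (-80)*46 = 169 - 1*(-3680) = 169 + 3680 = 3849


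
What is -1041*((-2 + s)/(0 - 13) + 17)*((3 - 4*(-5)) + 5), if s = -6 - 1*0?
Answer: -6674892/13 ≈ -5.1345e+5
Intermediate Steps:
s = -6 (s = -6 + 0 = -6)
-1041*((-2 + s)/(0 - 13) + 17)*((3 - 4*(-5)) + 5) = -1041*((-2 - 6)/(0 - 13) + 17)*((3 - 4*(-5)) + 5) = -1041*(-8/(-13) + 17)*((3 + 20) + 5) = -1041*(-8*(-1/13) + 17)*(23 + 5) = -1041*(8/13 + 17)*28 = -238389*28/13 = -1041*6412/13 = -6674892/13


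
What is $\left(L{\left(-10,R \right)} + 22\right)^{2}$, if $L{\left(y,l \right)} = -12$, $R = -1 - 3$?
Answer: $100$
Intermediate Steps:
$R = -4$
$\left(L{\left(-10,R \right)} + 22\right)^{2} = \left(-12 + 22\right)^{2} = 10^{2} = 100$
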